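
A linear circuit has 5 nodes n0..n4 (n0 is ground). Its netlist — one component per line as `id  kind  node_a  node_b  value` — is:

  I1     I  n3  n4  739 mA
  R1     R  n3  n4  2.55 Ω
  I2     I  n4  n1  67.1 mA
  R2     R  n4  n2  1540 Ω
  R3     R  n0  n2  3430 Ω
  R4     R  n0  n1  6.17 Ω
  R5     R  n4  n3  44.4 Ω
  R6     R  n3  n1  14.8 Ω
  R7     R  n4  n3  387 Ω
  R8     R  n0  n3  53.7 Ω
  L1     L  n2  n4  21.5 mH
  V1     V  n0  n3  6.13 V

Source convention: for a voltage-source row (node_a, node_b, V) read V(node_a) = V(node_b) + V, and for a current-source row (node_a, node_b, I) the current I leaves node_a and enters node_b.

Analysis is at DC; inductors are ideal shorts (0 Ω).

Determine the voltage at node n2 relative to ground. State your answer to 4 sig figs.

Apply KCL at each of the 4 non-ground nodes and solve the resulting linear system.
Node n1: branches {I2, R4, R6} → V_1 = -1.511
Node n2: branches {R2, R3, L1} → V_2 = -4.517
Node n3: branches {I1, R1, R5, R6, R7, R8, V1} → V_3 = -6.130
Node n4: branches {I1, R1, I2, R2, R5, R7, L1} → V_4 = -4.517
Source currents: i(L1)=0.001317, i(V1)=-0.3604

-4.517 V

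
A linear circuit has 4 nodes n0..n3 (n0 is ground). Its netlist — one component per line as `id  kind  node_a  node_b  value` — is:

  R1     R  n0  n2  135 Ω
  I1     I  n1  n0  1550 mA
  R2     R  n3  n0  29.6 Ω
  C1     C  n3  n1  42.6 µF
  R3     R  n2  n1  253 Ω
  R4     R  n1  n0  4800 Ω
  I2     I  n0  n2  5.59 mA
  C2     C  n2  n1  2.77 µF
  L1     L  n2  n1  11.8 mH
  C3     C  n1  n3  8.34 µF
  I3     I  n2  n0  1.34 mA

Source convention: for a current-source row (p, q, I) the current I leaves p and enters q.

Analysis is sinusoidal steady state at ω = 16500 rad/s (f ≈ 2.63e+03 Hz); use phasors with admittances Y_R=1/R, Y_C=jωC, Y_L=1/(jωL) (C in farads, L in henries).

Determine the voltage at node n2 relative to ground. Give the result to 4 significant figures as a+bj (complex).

Apply KCL at each of the 3 non-ground nodes and solve the resulting linear system.
Node n1: branches {I1, C1, R3, R4, C2, L1, C3} → V_1 = -37.56+2.409j
Node n2: branches {R1, R3, I2, C2, L1, I3} → V_2 = -36.16-4.162j
Node n3: branches {R2, C1, C3} → V_3 = -37.59+0.8976j

-36.16-4.162j V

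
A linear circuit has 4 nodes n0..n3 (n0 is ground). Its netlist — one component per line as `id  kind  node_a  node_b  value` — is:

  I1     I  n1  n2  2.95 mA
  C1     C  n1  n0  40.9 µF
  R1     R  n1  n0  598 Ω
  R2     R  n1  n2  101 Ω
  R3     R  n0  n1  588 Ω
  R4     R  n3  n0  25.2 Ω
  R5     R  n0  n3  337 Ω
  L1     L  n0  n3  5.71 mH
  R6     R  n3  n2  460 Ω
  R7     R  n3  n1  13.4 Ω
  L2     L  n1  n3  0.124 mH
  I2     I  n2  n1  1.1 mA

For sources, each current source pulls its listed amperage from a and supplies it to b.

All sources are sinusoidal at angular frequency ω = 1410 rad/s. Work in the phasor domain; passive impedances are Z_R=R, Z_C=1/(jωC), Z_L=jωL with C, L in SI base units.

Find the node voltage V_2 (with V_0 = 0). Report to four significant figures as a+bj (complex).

Apply KCL at each of the 3 non-ground nodes and solve the resulting linear system.
Node n1: branches {I1, C1, R1, R2, R3, R7, L2, I2} → V_1 = -2.776e-05-9.190e-05j
Node n2: branches {I1, R2, R6, I2} → V_2 = 0.1532-8.125e-05j
Node n3: branches {R4, R5, L1, R6, R7, L2} → V_3 = -2.664e-05-3.277e-05j

0.1532-8.125e-05j V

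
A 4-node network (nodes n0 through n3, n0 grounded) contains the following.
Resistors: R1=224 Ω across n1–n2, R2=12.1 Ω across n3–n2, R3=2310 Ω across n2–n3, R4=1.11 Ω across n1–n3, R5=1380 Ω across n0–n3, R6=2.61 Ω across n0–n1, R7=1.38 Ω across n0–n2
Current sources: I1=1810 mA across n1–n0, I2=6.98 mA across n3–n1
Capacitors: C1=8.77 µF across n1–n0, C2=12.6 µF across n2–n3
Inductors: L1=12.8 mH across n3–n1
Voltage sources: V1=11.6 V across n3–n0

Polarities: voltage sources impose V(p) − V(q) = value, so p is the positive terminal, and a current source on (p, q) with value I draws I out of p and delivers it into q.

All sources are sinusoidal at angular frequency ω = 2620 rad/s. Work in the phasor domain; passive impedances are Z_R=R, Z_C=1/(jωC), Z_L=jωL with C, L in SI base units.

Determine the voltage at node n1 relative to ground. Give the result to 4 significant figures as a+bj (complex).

6.717-0.2313j V

Element admittances at ω=2620 rad/s:
  Y(R1) = 0.004464+0.000j S between n1,n2
  I1: injects 1.81 A into n0 (from n1)
  Y(C1) = 0.000+0.02298j S between n1,n0
  Y(C2) = 0.000+0.03301j S between n2,n3
  Y(R2) = 0.08264+0.000j S between n3,n2
  Y(L1) = 0.000-0.02982j S between n3,n1
  Y(R3) = 0.0004329+0.000j S between n2,n3
  Y(R4) = 0.9009+0.000j S between n1,n3
  Y(R5) = 0.0007246+0.000j S between n0,n3
  Y(R6) = 0.3831+0.000j S between n0,n1
  Y(R7) = 0.7246+0.000j S between n0,n2
  I2: injects 0.00698 A into n1 (from n3)
  V1: constraint V(n3)−V(n0) = 11.6
Assemble and solve the 4×4 MNA system:
  V(n1)=6.717-0.2313j  V(n2)=1.241+0.4198j  V(n3)=11.60+0.000j
  i(V1)=-5.296-0.3699j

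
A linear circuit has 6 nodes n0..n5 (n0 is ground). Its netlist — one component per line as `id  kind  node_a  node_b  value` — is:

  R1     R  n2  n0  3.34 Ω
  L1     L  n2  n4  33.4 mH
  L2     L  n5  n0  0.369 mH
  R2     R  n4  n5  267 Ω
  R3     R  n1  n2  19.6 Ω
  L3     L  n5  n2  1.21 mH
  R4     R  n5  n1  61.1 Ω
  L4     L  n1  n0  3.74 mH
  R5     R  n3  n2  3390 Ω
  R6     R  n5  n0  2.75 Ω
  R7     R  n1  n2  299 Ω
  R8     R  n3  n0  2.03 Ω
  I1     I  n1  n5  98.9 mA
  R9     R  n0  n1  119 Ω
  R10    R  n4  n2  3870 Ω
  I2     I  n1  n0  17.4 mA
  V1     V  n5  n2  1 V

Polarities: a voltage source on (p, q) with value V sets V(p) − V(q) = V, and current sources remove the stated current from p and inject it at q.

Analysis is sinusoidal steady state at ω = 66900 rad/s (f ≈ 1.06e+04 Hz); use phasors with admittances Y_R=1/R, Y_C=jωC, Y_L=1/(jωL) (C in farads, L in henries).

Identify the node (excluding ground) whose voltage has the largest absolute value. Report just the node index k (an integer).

1

Apply KCL at each of the 5 non-ground nodes and solve the resulting linear system.
Node n1: branches {R3, R4, L4, R7, I1, R9, I2} → V_1 = -1.753-0.07276j
Node n2: branches {R1, L1, R3, L3, R5, R7, R10, V1} → V_2 = -0.5529+0.01766j
Node n3: branches {R5, R8} → V_3 = -0.0003309+1.057e-05j
Node n4: branches {L1, R2, R10} → V_4 = 0.3711+0.1209j
Node n5: branches {L2, R2, L3, R4, R6, I1, V1} → V_5 = 0.4471+0.01766j
Source currents: i(V1)=-0.1007+0.02295j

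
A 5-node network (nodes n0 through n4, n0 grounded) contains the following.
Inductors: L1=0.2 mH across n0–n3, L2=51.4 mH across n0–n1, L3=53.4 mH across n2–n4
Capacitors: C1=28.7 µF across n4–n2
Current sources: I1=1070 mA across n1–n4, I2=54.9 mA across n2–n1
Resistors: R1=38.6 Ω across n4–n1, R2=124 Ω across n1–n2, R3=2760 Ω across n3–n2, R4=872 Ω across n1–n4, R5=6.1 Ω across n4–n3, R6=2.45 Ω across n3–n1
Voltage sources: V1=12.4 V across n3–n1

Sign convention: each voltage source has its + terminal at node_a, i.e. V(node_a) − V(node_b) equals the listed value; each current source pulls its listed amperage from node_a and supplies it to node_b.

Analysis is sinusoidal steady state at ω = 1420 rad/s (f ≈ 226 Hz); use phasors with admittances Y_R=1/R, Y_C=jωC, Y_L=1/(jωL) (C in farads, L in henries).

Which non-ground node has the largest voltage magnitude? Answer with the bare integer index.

1

Apply KCL at each of the 4 non-ground nodes and solve the resulting linear system.
Node n1: branches {L2, I1, R1, R2, I2, R4, R6, V1} → V_1 = -12.35+0.000j
Node n2: branches {L3, C1, R2, I2, R3} → V_2 = 1.274+5.741j
Node n3: branches {L1, R3, R5, R6, V1} → V_3 = 0.04806+0.000j
Node n4: branches {L3, C1, I1, R1, R4, R5} → V_4 = 3.029-0.2533j
Source currents: i(V1)=-4.572+0.1298j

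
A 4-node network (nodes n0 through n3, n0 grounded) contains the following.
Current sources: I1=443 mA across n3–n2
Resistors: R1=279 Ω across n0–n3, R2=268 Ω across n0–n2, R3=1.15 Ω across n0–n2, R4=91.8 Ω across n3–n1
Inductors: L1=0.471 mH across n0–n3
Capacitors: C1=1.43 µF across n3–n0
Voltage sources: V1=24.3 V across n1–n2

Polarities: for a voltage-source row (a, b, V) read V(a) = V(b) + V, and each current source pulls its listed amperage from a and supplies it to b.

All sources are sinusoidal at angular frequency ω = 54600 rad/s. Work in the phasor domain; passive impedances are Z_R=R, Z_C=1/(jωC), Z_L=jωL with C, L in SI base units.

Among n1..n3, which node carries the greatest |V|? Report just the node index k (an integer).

MNA unknowns: 3 node voltages V₁..V_3 plus 1 source current (V1)
I1: z[3]−=0.443, z[2]+=0.443
R1: Y=0.003584+0.000j on G[0,3]
L1: Y=0.000-0.03889j on G[0,3]
C1: Y=0.000+0.07808j on G[3,0]
R2: Y=0.003731+0.000j on G[0,2]
R3: Y=0.8696+0.000j on G[0,2]
R4: Y=0.01089+0.000j on G[3,1]
V1: row V1−V2=24.3, i_V1 at 1,2
solve → V1=24.48+0.04882j, V2=0.1838+0.04882j, V3=-1.450+3.962j
aux → i_V1=-0.2825+0.04263j

1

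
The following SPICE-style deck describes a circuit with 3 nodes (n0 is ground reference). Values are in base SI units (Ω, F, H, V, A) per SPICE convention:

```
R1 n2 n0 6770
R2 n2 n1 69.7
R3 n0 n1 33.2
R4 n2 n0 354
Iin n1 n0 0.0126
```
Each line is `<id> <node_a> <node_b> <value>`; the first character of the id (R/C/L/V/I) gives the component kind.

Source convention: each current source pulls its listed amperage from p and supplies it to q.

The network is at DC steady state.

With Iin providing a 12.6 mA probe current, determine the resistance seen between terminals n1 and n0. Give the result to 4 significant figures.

MNA unknowns: 2 node voltages V₁..V_2
R1: Y=0.0001477 on G[2,0]
R2: Y=0.01435 on G[2,1]
R3: Y=0.03012 on G[0,1]
R4: Y=0.002825 on G[2,0]
Iin: z[1]−=0.0126, z[0]+=0.0126
solve → V1=-0.3867, V2=-0.3203

R_eq = 30.69 Ω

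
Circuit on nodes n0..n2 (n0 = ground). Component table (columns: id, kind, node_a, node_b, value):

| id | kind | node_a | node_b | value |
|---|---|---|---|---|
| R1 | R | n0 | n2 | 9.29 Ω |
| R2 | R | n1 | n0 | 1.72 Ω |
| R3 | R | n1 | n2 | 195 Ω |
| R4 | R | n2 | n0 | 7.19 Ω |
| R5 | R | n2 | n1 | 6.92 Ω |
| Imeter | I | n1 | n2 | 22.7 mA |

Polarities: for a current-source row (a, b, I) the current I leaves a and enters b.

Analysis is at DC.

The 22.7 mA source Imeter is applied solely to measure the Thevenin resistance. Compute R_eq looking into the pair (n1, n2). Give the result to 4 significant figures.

MNA unknowns: 2 node voltages V₁..V_2
R1: Y=0.1076 on G[0,2]
R2: Y=0.5814 on G[1,0]
R3: Y=0.005128 on G[1,2]
R4: Y=0.1391 on G[2,0]
R5: Y=0.1445 on G[2,1]
Imeter: z[1]−=0.0227, z[2]+=0.0227
solve → V1=-0.02095, V2=0.04936

R_eq = 3.097 Ω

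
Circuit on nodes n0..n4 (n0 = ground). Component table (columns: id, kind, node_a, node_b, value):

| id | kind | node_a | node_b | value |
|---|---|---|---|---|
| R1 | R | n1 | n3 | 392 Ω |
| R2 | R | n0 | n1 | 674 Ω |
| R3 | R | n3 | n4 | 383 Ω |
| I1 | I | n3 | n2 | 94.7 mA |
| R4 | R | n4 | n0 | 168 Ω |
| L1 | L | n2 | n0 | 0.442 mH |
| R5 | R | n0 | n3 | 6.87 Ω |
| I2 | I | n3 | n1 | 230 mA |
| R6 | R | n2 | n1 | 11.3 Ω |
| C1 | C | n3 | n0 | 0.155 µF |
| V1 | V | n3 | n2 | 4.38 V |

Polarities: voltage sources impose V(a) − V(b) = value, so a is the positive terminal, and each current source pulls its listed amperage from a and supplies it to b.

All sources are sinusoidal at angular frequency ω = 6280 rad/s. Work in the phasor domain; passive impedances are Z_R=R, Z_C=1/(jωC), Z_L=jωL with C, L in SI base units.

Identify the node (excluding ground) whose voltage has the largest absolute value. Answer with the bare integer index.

3

Element admittances at ω=6280 rad/s:
  Y(R1) = 0.002551+0.000j S between n1,n3
  Y(R2) = 0.001484+0.000j S between n0,n1
  Y(R3) = 0.002611+0.000j S between n3,n4
  I1: injects 0.0947 A into n2 (from n3)
  Y(R4) = 0.005952+0.000j S between n4,n0
  Y(L1) = 0.000-0.3603j S between n2,n0
  Y(R5) = 0.1456+0.000j S between n0,n3
  I2: injects 0.23 A into n1 (from n3)
  Y(R6) = 0.08850+0.000j S between n2,n1
  Y(C1) = 0.000+0.0009734j S between n3,n0
  V1: constraint V(n3)−V(n2) = 4.38
Assemble and solve the 5×5 MNA system:
  V(n1)=1.988-1.522j  V(n2)=-0.6289-1.547j  V(n3)=3.751-1.547j  V(n4)=1.144-0.4716j
  i(V1)=-0.8835+0.2244j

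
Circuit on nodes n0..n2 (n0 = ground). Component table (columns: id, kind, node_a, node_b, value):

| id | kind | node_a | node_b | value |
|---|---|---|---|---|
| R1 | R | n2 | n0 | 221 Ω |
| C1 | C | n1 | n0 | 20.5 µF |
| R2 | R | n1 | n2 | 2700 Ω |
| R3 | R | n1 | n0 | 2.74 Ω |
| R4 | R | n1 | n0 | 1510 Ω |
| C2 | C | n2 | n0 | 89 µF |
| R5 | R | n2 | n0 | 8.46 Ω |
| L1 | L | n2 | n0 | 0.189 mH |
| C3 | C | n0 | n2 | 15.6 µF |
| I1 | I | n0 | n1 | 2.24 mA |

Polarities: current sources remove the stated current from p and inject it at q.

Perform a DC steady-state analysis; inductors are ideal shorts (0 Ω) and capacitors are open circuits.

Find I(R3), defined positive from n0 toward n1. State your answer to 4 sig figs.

-0.002234 A

MNA unknowns: 2 node voltages V₁..V_2 plus 1 source current (L1)
R1: Y=0.004525 on G[2,0]
C1: Y=0.000 on G[1,0]
R2: Y=0.0003704 on G[1,2]
R3: Y=0.3650 on G[1,0]
R4: Y=0.0006623 on G[1,0]
C2: Y=0.000 on G[2,0]
R5: Y=0.1182 on G[2,0]
L1: row V2−V0=0, i_L1 at 2,0
C3: Y=0.000 on G[0,2]
I1: z[0]−=0.00224, z[1]+=0.00224
solve → V1=0.006120, V2=0.000
aux → i_L1=2.267e-06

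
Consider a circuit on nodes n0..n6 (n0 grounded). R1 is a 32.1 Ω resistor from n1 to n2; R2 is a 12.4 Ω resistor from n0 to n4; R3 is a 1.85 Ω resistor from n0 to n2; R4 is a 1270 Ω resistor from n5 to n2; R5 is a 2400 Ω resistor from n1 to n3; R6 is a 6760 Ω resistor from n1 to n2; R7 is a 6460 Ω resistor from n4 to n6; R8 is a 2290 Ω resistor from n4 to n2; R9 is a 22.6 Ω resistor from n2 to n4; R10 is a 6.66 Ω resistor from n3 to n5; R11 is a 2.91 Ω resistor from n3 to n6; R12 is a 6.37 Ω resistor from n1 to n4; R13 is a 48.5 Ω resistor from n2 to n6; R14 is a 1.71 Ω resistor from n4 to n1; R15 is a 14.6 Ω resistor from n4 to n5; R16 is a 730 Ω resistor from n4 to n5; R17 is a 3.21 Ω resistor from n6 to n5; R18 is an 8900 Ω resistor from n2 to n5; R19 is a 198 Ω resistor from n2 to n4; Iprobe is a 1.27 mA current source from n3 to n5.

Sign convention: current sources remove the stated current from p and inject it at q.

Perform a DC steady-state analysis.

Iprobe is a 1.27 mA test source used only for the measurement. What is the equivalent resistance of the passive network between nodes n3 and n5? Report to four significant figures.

R_eq = 3.147 Ω

Element admittances at DC:
  Y(R1) = 0.03115 S between n1,n2
  Y(R2) = 0.08065 S between n0,n4
  Y(R3) = 0.5405 S between n0,n2
  Y(R4) = 0.0007874 S between n5,n2
  Y(R5) = 0.0004167 S between n1,n3
  Y(R6) = 0.0001479 S between n1,n2
  Y(R7) = 0.0001548 S between n4,n6
  Y(R8) = 0.0004367 S between n4,n2
  Y(R9) = 0.04425 S between n2,n4
  Y(R10) = 0.1502 S between n3,n5
  Y(R11) = 0.3436 S between n3,n6
  Y(R12) = 0.1570 S between n1,n4
  Y(R13) = 0.02062 S between n2,n6
  Y(R14) = 0.5848 S between n4,n1
  Y(R15) = 0.06849 S between n4,n5
  Y(R16) = 0.001370 S between n4,n5
  Y(R17) = 0.3115 S between n6,n5
  Y(R18) = 0.0001124 S between n2,n5
  Y(R19) = 0.005051 S between n2,n4
  Iprobe: injects 0.00127 A into n5 (from n3)
Assemble and solve the 6×6 MNA system:
  V(n1)=0.0001576  V(n2)=-2.495e-05  V(n3)=-0.003393  V(n4)=0.0001673  V(n5)=0.0006037  V(n6)=-0.001447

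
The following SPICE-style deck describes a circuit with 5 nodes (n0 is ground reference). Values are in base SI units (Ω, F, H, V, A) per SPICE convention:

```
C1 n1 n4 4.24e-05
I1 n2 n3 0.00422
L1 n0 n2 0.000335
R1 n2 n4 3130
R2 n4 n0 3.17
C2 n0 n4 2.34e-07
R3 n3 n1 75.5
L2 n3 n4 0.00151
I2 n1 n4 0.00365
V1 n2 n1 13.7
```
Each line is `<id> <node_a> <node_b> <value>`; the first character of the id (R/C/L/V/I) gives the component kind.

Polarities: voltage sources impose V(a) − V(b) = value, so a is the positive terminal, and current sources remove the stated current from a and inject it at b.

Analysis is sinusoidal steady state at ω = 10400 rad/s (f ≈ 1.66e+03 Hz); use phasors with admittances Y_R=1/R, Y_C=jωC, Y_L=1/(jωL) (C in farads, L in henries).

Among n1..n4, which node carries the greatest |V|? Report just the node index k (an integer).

Element admittances at ω=10400 rad/s:
  Y(C1) = 0.000+0.4410j S between n1,n4
  I1: injects 0.00422 A into n3 (from n2)
  Y(L1) = 0.000-0.2870j S between n0,n2
  Y(R1) = 0.0003195+0.000j S between n2,n4
  Y(R2) = 0.3155+0.000j S between n4,n0
  Y(C2) = 0.000+0.002434j S between n0,n4
  Y(R3) = 0.01325+0.000j S between n3,n1
  Y(L2) = 0.000-0.06368j S between n3,n4
  I2: injects 0.00365 A into n4 (from n1)
  V1: constraint V(n2)−V(n1) = 13.7
Assemble and solve the 5×5 MNA system:
  V(n1)=-8.982+13.02j  V(n2)=4.718+13.02j  V(n3)=-13.41+5.371j  V(n4)=-11.82+4.384j
  i(V1)=-3.748+1.351j

1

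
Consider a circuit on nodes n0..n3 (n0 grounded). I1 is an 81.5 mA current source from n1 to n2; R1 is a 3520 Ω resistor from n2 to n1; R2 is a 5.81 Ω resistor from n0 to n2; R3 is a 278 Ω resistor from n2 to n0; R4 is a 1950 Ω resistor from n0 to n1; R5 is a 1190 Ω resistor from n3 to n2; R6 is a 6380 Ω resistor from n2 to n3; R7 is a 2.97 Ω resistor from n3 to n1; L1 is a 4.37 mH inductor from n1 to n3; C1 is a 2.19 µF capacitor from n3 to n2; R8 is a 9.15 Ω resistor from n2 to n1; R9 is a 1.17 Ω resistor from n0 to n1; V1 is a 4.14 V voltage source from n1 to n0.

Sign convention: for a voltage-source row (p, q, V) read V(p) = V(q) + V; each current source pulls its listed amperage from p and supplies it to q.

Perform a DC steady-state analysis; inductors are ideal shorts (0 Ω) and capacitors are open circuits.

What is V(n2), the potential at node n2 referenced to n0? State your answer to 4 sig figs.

1.884 V

Apply KCL at each of the 3 non-ground nodes and solve the resulting linear system.
Node n1: branches {I1, R1, R4, R7, L1, R8, R9, V1} → V_1 = 4.140
Node n2: branches {I1, R1, R2, R3, R5, R6, C1, R8} → V_2 = 1.884
Node n3: branches {R5, R6, R7, L1, C1} → V_3 = 4.140
Source currents: i(L1)=0.002250, i(V1)=-3.872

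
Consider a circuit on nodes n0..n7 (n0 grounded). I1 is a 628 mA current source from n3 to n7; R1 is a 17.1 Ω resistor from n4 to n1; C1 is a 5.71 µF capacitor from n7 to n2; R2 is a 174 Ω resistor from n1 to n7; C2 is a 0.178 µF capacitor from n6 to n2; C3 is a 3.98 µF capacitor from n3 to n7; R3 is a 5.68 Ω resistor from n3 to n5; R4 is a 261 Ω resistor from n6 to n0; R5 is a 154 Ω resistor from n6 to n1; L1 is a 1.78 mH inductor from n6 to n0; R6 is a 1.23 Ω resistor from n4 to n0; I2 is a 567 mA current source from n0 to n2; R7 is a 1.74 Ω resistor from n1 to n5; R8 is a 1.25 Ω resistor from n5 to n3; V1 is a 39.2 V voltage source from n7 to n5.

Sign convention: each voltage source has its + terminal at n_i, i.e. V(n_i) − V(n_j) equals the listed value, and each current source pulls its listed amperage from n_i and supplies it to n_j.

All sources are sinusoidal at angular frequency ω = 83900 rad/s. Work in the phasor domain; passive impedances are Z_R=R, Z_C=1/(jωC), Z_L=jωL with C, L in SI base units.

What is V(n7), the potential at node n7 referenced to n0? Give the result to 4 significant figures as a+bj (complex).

Element admittances at ω=83900 rad/s:
  I1: injects 0.628 A into n7 (from n3)
  Y(R1) = 0.05848+0.000j S between n4,n1
  Y(C1) = 0.000+0.4791j S between n7,n2
  Y(R2) = 0.005747+0.000j S between n1,n7
  Y(C2) = 0.000+0.01493j S between n6,n2
  Y(C3) = 0.000+0.3339j S between n3,n7
  Y(R3) = 0.1761+0.000j S between n3,n5
  Y(R4) = 0.003831+0.000j S between n6,n0
  Y(R5) = 0.006494+0.000j S between n6,n1
  Y(L1) = 0.000-0.006696j S between n6,n0
  Y(R6) = 0.8130+0.000j S between n4,n0
  I2: injects 0.567 A into n2 (from n0)
  Y(R7) = 0.5747+0.000j S between n1,n5
  Y(R8) = 0.8000+0.000j S between n5,n3
  V1: constraint V(n7)−V(n5) = 39.2
Assemble and solve the 8×8 MNA system:
  V(n1)=3.669+1.167j  V(n2)=42.17+0.8232j  V(n3)=6.854+13.08j  V(n4)=0.2462+0.07830j  V(n5)=3.323+0.8737j  V(n6)=30.78+37.17j  V(n7)=42.52+0.8737j
  i(V1)=-3.646-12.08j

42.52+0.8737j V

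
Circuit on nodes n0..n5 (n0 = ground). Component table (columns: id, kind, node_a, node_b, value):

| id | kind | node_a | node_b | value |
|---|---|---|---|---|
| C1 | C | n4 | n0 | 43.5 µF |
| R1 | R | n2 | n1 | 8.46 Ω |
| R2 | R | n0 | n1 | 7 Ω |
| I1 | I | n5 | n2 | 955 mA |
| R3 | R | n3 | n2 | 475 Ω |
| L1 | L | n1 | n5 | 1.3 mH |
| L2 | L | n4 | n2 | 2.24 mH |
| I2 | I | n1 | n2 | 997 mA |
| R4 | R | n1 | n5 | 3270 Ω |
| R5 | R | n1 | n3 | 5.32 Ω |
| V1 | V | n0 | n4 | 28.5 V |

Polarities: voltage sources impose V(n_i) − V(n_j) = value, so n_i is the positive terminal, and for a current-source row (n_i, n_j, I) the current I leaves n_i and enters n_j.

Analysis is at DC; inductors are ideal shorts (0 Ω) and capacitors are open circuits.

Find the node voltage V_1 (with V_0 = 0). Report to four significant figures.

Element admittances at DC:
  Y(C1) = 0.000 S between n4,n0
  Y(R1) = 0.1182 S between n2,n1
  Y(R2) = 0.1429 S between n0,n1
  I1: injects 0.955 A into n2 (from n5)
  Y(R3) = 0.002105 S between n3,n2
  L1: short n1↔n5 (DC inductor)
  L2: short n4↔n2 (DC inductor)
  I2: injects 0.997 A into n2 (from n1)
  Y(R4) = 0.0003058 S between n1,n5
  Y(R5) = 0.1880 S between n1,n3
  V1: constraint V(n0)−V(n4) = 28.5
Assemble and solve the 8×8 MNA system:
  V(n1)=-20.45  V(n2)=-28.50  V(n3)=-20.53  V(n4)=-28.50  V(n5)=-20.45
  i(L1)=0.9550  i(L2)=-2.921  i(V1)=-2.921

-20.45 V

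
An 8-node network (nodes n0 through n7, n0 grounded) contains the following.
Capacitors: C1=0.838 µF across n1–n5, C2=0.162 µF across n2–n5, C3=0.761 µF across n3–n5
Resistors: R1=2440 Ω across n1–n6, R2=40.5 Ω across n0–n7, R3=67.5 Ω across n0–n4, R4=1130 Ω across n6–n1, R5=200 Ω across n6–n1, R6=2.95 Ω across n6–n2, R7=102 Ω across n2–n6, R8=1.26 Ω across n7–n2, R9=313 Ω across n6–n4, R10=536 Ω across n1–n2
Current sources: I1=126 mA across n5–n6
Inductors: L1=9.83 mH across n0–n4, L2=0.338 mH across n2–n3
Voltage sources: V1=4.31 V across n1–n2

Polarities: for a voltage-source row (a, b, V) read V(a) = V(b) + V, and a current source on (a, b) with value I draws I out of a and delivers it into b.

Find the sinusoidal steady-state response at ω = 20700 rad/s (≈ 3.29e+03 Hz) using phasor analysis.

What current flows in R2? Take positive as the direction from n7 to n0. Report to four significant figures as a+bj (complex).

Apply KCL at each of the 7 non-ground nodes and solve the resulting linear system.
Node n1: branches {C1, R1, R4, R5, R10, V1} → V_1 = 4.267+0.002071j
Node n2: branches {C2, R6, R7, L2, R8, R10, V1} → V_2 = -0.04294+0.002071j
Node n3: branches {C3, L2} → V_3 = -0.2841-0.4043j
Node n4: branches {L1, R3, R9} → V_4 = 0.06353+0.01773j
Node n5: branches {C1, C2, I1, C3} → V_5 = 1.904+3.283j
Node n6: branches {R1, I1, R4, R5, R6, R7, R9} → V_6 = 0.3854+0.002210j
Node n7: branches {R2, R8} → V_7 = -0.04165+0.002008j
Source currents: i(V1)=-0.08939-0.04099j

-0.001028+4.958e-05j A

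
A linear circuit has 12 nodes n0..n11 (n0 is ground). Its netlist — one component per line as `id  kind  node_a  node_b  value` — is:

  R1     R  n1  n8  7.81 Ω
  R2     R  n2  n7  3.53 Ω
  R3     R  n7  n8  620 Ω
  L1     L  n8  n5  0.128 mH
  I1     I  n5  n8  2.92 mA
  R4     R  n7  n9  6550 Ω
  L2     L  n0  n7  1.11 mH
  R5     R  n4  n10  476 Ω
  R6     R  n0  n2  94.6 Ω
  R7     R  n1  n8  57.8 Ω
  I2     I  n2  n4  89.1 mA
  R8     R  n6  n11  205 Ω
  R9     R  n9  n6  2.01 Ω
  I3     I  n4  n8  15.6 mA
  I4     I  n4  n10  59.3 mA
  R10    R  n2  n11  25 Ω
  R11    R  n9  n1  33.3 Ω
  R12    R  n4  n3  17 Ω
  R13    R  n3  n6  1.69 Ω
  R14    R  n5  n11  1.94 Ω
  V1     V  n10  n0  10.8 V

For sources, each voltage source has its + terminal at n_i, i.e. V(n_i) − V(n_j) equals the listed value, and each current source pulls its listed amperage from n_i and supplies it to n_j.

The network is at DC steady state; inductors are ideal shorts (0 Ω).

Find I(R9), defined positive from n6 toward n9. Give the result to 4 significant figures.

Element admittances at DC:
  Y(R1) = 0.1280 S between n1,n8
  Y(R2) = 0.2833 S between n2,n7
  Y(R3) = 0.001613 S between n7,n8
  L1: short n8↔n5 (DC inductor)
  I1: injects 0.00292 A into n8 (from n5)
  Y(R4) = 0.0001527 S between n7,n9
  L2: short n0↔n7 (DC inductor)
  Y(R5) = 0.002101 S between n4,n10
  Y(R6) = 0.01057 S between n0,n2
  Y(R7) = 0.01730 S between n1,n8
  I2: injects 0.0891 A into n4 (from n2)
  Y(R8) = 0.004878 S between n6,n11
  Y(R9) = 0.4975 S between n9,n6
  I3: injects 0.0156 A into n8 (from n4)
  I4: injects 0.0593 A into n10 (from n4)
  Y(R10) = 0.04000 S between n2,n11
  Y(R11) = 0.03003 S between n9,n1
  Y(R12) = 0.05882 S between n4,n3
  Y(R13) = 0.5917 S between n3,n6
  Y(R14) = 0.5155 S between n5,n11
  V1: constraint V(n10)−V(n0) = 10.8
Assemble and solve the 14×14 MNA system:
  V(n1)=1.220  V(n2)=-0.1507  V(n3)=2.168  V(n4)=2.698  V(n5)=1.046  V(n6)=2.115  V(n7)=0.000  V(n8)=1.046  V(n9)=2.063  V(n10)=10.80  V(n11)=0.9698
  i(L1)=0.04215  i(L2)=0.04069  i(V1)=0.04228

0.02564 A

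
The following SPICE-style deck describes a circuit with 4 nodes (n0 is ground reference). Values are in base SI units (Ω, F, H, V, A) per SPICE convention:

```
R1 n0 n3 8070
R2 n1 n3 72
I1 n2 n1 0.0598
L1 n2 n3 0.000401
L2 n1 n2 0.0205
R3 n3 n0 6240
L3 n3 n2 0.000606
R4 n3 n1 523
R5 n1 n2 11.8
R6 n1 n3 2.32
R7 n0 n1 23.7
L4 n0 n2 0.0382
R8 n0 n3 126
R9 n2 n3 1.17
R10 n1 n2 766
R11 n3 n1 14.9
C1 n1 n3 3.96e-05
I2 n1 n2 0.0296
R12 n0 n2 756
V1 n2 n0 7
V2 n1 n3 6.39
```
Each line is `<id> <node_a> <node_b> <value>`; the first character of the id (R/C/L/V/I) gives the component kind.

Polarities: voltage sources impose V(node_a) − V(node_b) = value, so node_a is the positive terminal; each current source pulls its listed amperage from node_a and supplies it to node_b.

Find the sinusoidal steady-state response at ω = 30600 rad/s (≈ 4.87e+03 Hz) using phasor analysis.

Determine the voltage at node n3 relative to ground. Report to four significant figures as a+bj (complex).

MNA unknowns: 3 node voltages V₁..V_3 plus 2 source currents (V1, V2)
R1: Y=0.0001239+0.000j on G[0,3]
R2: Y=0.01389+0.000j on G[1,3]
I1: z[2]−=0.0598, z[1]+=0.0598
L1: Y=0.000-0.08150j on G[2,3]
L2: Y=0.000-0.001594j on G[1,2]
R3: Y=0.0001603+0.000j on G[3,0]
L3: Y=0.000-0.05393j on G[3,2]
R4: Y=0.001912+0.000j on G[3,1]
R5: Y=0.08475+0.000j on G[1,2]
R6: Y=0.4310+0.000j on G[1,3]
R7: Y=0.04219+0.000j on G[0,1]
L4: Y=0.000-0.0008555j on G[0,2]
R8: Y=0.007937+0.000j on G[0,3]
R9: Y=0.8547+0.000j on G[2,3]
R10: Y=0.001305+0.000j on G[1,2]
R11: Y=0.06711+0.000j on G[3,1]
C1: Y=0.000+1.212j on G[1,3]
I2: z[1]−=0.0296, z[2]+=0.0296
R12: Y=0.001323+0.000j on G[0,2]
V1: row V2−V0=7, i_V1 at 2,0
V2: row V1−V3=6.39, i_V2 at 1,3
solve → V1=12.26-0.1462j, V2=7.000+0.000j, V3=5.868-0.1462j
aux → i_V1=-0.5747+0.01336j, i_V2=-4.223-7.716j

5.868-0.1462j V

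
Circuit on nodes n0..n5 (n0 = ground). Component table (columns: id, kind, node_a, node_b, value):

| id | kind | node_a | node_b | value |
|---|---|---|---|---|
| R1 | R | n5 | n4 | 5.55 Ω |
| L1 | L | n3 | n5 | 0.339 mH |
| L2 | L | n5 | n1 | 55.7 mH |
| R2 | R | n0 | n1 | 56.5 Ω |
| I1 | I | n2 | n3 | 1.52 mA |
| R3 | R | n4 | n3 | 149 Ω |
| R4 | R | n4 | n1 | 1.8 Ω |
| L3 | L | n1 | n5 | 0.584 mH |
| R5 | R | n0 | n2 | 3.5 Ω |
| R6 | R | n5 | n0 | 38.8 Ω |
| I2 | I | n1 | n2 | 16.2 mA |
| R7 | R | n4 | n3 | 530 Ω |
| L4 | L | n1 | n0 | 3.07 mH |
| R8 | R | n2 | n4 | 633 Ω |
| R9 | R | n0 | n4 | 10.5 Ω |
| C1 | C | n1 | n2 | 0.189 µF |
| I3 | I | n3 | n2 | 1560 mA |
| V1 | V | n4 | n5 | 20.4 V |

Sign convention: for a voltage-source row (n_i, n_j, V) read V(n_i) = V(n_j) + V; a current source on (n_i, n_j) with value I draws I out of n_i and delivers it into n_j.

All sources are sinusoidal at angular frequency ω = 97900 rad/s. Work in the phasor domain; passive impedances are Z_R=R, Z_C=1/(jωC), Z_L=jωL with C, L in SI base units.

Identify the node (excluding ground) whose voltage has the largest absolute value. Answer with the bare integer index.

Element admittances at ω=97900 rad/s:
  Y(R1) = 0.1802+0.000j S between n5,n4
  Y(L1) = 0.000-0.03013j S between n3,n5
  Y(L2) = 0.000-0.0001834j S between n5,n1
  Y(R2) = 0.01770+0.000j S between n0,n1
  I1: injects 0.00152 A into n3 (from n2)
  Y(R3) = 0.006711+0.000j S between n4,n3
  Y(R4) = 0.5556+0.000j S between n4,n1
  Y(L3) = 0.000-0.01749j S between n1,n5
  Y(R5) = 0.2857+0.000j S between n0,n2
  Y(R6) = 0.02577+0.000j S between n5,n0
  I2: injects 0.0162 A into n2 (from n1)
  Y(R7) = 0.001887+0.000j S between n4,n3
  Y(L4) = 0.000-0.003327j S between n1,n0
  Y(R8) = 0.001580+0.000j S between n2,n4
  Y(R9) = 0.09524+0.000j S between n0,n4
  Y(C1) = 0.000+0.01850j S between n1,n2
  I3: injects 1.56 A into n2 (from n3)
  V1: constraint V(n4)−V(n5) = 20.4
Assemble and solve the 6×6 MNA system:
  V(n1)=-6.857+2.253j  V(n2)=5.247-0.7724j  V(n3)=-39.62-41.14j  V(n4)=-7.103+1.306j  V(n5)=-27.50+1.306j
  i(V1)=-3.122+0.03360j

3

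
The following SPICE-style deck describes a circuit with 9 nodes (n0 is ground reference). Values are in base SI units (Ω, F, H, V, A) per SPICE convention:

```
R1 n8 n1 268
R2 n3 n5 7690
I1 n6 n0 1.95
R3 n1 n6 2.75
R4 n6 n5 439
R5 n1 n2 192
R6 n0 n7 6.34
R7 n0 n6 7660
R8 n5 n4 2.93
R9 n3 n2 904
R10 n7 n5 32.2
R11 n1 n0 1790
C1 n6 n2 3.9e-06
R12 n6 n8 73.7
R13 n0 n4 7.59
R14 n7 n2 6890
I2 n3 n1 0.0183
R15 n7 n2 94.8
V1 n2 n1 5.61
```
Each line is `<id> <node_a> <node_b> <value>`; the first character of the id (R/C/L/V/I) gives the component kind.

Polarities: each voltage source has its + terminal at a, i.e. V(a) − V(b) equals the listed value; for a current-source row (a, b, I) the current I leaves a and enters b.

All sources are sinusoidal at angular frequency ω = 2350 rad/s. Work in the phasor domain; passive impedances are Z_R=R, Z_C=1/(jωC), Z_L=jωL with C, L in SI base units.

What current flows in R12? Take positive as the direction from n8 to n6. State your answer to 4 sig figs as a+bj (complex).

0.01262-0.0007223j A

Apply KCL at each of the 8 non-ground nodes and solve the resulting linear system.
Node n1: branches {R1, R3, R5, R11, I2, V1} → V_1 = -152.6-0.04406j
Node n2: branches {R5, R9, C1, R14, R15, V1} → V_2 = -147.0-0.04406j
Node n3: branches {R2, R9, I2} → V_3 = -146.9-0.03910j
Node n4: branches {R8, R13} → V_4 = -3.625+0.002236j
Node n5: branches {R2, R4, R8, R10} → V_5 = -5.024+0.003099j
Node n6: branches {I1, R3, R4, R7, C1, R12} → V_6 = -157.0+0.2027j
Node n7: branches {R6, R10, R14, R15} → V_7 = -8.664-0.001880j
Node n8: branches {R1, R12} → V_8 = -156.0+0.1495j
Source currents: i(V1)=1.448-0.09049j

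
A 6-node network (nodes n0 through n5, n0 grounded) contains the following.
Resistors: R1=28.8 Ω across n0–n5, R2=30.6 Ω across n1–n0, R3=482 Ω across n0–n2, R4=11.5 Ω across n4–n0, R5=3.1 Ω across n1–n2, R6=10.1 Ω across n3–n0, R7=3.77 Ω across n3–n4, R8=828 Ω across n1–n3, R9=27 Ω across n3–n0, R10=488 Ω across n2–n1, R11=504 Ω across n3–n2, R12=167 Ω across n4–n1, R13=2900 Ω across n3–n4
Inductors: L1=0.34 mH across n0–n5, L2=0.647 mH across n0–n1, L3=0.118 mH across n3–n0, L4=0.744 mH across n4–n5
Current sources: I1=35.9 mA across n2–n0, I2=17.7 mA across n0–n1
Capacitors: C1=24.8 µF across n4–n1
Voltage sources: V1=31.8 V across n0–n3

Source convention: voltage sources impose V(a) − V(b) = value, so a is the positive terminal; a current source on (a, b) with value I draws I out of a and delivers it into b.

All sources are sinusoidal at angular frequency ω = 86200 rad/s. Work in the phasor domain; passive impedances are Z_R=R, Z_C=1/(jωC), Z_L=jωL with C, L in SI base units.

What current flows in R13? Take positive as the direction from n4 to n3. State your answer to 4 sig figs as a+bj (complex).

Element admittances at ω=86200 rad/s:
  Y(R1) = 0.03472+0.000j S between n0,n5
  Y(L1) = 0.000-0.03412j S between n0,n5
  Y(R2) = 0.03268+0.000j S between n1,n0
  Y(R3) = 0.002075+0.000j S between n0,n2
  Y(L2) = 0.000-0.01793j S between n0,n1
  Y(R4) = 0.08696+0.000j S between n4,n0
  Y(R5) = 0.3226+0.000j S between n1,n2
  Y(R6) = 0.09901+0.000j S between n3,n0
  I1: injects 0.0359 A into n0 (from n2)
  Y(R7) = 0.2653+0.000j S between n3,n4
  Y(C1) = 0.000+2.138j S between n4,n1
  Y(R8) = 0.001208+0.000j S between n1,n3
  Y(R9) = 0.03704+0.000j S between n3,n0
  Y(L3) = 0.000-0.09831j S between n3,n0
  Y(L4) = 0.000-0.01559j S between n4,n5
  I2: injects 0.0177 A into n1 (from n0)
  Y(R10) = 0.002049+0.000j S between n2,n1
  Y(R11) = 0.001984+0.000j S between n3,n2
  Y(R12) = 0.005988+0.000j S between n4,n1
  Y(R13) = 0.0003448+0.000j S between n3,n4
  V1: constraint V(n0)−V(n3) = 31.8
Assemble and solve the 6×6 MNA system:
  V(n1)=-21.80-1.988j  V(n2)=-21.83-1.963j  V(n3)=-31.80+0.000j  V(n4)=-21.65-1.640j  V(n5)=-4.806+2.842j
  i(V1)=-7.054+3.568j

0.003500-0.0005655j A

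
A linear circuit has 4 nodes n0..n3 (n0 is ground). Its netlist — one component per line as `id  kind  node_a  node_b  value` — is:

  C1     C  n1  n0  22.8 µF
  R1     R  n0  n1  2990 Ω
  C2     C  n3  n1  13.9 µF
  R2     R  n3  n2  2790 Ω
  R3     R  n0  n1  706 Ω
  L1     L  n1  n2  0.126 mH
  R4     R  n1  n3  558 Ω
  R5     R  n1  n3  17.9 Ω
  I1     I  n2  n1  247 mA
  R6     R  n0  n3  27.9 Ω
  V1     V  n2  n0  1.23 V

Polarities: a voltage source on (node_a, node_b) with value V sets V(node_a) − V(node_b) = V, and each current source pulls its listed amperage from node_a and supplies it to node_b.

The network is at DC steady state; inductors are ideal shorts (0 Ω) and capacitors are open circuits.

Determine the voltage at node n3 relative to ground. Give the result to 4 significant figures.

Apply KCL at each of the 3 non-ground nodes and solve the resulting linear system.
Node n1: branches {C1, R1, C2, R3, L1, R4, R5, I1} → V_1 = 1.230
Node n2: branches {R2, L1, I1, V1} → V_2 = 1.230
Node n3: branches {C2, R2, R4, R5, R6} → V_3 = 0.7603
Source currents: i(L1)=0.2178, i(V1)=-0.02940

0.7603 V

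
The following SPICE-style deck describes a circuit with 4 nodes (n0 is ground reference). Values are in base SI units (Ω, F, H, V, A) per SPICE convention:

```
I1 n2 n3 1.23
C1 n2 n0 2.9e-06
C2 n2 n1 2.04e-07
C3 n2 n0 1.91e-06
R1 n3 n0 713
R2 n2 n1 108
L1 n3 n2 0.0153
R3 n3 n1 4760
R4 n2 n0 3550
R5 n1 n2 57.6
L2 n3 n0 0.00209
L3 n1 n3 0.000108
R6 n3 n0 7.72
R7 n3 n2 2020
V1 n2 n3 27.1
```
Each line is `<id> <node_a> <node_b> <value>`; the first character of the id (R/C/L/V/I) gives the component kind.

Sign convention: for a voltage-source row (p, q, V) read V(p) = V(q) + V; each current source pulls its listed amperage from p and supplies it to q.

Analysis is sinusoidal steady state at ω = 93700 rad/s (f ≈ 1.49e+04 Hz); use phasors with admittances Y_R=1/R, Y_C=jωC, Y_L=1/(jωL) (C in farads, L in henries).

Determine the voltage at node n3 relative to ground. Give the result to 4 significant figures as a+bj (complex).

-25.23-7.412j V

Apply KCL at each of the 3 non-ground nodes and solve the resulting linear system.
Node n1: branches {C2, R2, R3, R5, L3} → V_1 = -28.33+2.683j
Node n2: branches {I1, C1, C2, C3, R2, L1, R4, R5, R7, V1} → V_2 = 1.872-7.412j
Node n3: branches {I1, R1, L1, R3, L2, L3, R6, R7, V1} → V_3 = -25.23-7.412j
Source currents: i(V1)=-5.581-1.131j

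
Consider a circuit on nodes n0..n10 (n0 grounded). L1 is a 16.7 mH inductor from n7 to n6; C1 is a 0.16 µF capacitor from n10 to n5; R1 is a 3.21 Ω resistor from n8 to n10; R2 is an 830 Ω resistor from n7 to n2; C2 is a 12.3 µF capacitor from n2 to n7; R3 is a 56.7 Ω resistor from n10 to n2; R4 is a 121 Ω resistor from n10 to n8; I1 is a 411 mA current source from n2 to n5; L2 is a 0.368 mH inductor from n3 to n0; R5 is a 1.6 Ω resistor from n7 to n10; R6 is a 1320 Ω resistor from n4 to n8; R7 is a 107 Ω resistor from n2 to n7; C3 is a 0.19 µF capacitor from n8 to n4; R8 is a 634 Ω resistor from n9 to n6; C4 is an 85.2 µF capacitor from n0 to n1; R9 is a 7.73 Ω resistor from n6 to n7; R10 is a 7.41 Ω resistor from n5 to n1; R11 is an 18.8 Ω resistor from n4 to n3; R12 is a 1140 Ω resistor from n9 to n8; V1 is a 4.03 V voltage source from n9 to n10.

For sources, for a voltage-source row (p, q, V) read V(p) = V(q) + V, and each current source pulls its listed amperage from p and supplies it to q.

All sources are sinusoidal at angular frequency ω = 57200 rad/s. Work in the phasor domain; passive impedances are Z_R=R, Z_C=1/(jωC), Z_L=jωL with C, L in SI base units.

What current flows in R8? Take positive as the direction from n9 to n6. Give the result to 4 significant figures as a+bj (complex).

0.007258+2.351e-05j A

Element admittances at ω=57200 rad/s:
  Y(L1) = 0.000-0.001047j S between n7,n6
  Y(C1) = 0.000+0.009152j S between n10,n5
  Y(R1) = 0.3115+0.000j S between n8,n10
  Y(R2) = 0.001205+0.000j S between n7,n2
  Y(C2) = 0.000+0.7036j S between n2,n7
  Y(R3) = 0.01764+0.000j S between n10,n2
  Y(R4) = 0.008264+0.000j S between n10,n8
  I1: injects 0.411 A into n5 (from n2)
  Y(L2) = 0.000-0.04751j S between n3,n0
  Y(R5) = 0.6250+0.000j S between n7,n10
  Y(R6) = 0.0007576+0.000j S between n4,n8
  Y(R7) = 0.009346+0.000j S between n2,n7
  Y(C3) = 0.000+0.01087j S between n8,n4
  Y(R8) = 0.001577+0.000j S between n9,n6
  Y(C4) = 0.000+4.873j S between n0,n1
  Y(R9) = 0.1294+0.000j S between n6,n7
  Y(R10) = 0.1350+0.000j S between n5,n1
  Y(R11) = 0.05319+0.000j S between n4,n3
  Y(R12) = 0.0008772+0.000j S between n9,n8
  V1: constraint V(n9)−V(n10) = 4.03
Assemble and solve the 11×11 MNA system:
  V(n1)=-0.009785-0.04926j  V(n2)=-4.092+18.83j  V(n3)=-1.004-5.053j  V(n4)=-5.517-4.156j  V(n5)=1.769-0.4026j  V(n6)=-4.013+18.26j  V(n7)=-4.069+18.26j  V(n8)=-2.682+18.13j  V(n9)=0.5883+18.28j  V(n10)=-3.442+18.28j
  i(V1)=-0.01013-0.0001540j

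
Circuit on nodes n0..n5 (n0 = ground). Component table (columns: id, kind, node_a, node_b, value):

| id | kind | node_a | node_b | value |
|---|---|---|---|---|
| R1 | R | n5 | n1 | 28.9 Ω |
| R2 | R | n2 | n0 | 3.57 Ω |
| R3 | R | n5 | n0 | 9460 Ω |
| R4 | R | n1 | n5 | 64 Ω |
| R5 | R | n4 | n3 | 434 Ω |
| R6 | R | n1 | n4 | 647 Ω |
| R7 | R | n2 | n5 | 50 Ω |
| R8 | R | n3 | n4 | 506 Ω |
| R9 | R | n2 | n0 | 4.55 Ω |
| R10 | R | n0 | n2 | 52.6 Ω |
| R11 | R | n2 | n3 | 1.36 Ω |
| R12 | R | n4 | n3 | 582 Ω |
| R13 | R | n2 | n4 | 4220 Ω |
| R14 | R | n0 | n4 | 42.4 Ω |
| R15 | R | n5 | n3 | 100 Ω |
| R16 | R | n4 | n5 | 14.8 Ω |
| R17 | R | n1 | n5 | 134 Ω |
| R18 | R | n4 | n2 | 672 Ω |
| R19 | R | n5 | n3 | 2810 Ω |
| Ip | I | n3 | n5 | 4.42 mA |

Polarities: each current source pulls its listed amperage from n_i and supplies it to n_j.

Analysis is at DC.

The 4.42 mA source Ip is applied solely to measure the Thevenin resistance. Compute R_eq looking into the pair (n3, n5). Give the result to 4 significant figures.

R_eq = 20.10 Ω

MNA unknowns: 5 node voltages V₁..V_5
R1: Y=0.03460 on G[5,1]
R2: Y=0.2801 on G[2,0]
R3: Y=0.0001057 on G[5,0]
R4: Y=0.01562 on G[1,5]
R5: Y=0.002304 on G[4,3]
R6: Y=0.001546 on G[1,4]
R7: Y=0.02000 on G[2,5]
R8: Y=0.001976 on G[3,4]
R9: Y=0.2198 on G[2,0]
R10: Y=0.01901 on G[0,2]
R11: Y=0.7353 on G[2,3]
R12: Y=0.001718 on G[4,3]
R13: Y=0.0002370 on G[2,4]
R14: Y=0.02358 on G[0,4]
R15: Y=0.01000 on G[5,3]
R16: Y=0.06757 on G[4,5]
R17: Y=0.007463 on G[1,5]
R18: Y=0.001488 on G[4,2]
R19: Y=0.0003559 on G[5,3]
Ip: z[3]−=0.00442, z[5]+=0.00442
solve → V1=0.08137, V2=-0.002562, V3=-0.006810, V4=0.05601, V5=0.08205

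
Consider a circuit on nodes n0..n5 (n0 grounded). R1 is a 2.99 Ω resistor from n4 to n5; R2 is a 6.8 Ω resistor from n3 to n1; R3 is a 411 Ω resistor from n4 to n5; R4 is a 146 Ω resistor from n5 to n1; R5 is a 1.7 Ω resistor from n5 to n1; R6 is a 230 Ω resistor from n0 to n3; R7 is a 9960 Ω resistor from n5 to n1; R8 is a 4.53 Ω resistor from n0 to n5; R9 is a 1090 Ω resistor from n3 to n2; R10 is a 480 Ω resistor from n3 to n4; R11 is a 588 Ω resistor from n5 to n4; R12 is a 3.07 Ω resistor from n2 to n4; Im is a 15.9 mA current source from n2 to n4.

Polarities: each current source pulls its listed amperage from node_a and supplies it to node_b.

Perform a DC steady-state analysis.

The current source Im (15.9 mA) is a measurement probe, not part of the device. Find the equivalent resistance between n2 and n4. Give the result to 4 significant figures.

R_eq = 3.061 Ω

Apply KCL at each of the 5 non-ground nodes and solve the resulting linear system.
Node n1: branches {R2, R4, R5, R7} → V_1 = -6.324e-05
Node n2: branches {R9, R12, Im} → V_2 = -0.04854
Node n3: branches {R2, R6, R9, R10} → V_3 = -0.0003468
Node n4: branches {R1, R3, R10, R11, R12, Im} → V_4 = 0.0001345
Node n5: branches {R1, R3, R4, R5, R7, R8, R11} → V_5 = 6.831e-06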